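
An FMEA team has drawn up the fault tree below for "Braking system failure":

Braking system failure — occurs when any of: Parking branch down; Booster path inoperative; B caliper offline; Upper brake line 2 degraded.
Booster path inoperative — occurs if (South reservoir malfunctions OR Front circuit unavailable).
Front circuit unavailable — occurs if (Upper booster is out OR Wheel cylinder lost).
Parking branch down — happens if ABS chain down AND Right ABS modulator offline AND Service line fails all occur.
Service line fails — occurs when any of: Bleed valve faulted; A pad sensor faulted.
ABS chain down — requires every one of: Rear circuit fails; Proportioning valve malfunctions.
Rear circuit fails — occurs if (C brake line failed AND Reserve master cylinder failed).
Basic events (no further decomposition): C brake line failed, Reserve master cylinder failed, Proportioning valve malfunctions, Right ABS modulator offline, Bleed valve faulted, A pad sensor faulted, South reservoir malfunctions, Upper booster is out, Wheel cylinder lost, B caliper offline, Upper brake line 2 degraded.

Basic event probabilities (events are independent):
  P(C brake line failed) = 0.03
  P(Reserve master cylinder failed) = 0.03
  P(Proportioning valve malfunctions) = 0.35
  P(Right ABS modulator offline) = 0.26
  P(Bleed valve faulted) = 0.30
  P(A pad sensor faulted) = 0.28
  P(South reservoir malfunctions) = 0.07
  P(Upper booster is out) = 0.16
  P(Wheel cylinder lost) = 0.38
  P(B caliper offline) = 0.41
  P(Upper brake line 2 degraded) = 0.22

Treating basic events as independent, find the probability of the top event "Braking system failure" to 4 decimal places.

0.7771

P(Rear circuit fails) [AND] = 0.03 × 0.03 = 0.000900
P(ABS chain down) [AND] = 0.000900 × 0.35 = 0.000315
P(Service line fails) [OR] = 1 − (1−0.30) × (1−0.28) = 0.496000
P(Parking branch down) [AND] = 0.000315 × 0.26 × 0.496000 = 0.000041
P(Front circuit unavailable) [OR] = 1 − (1−0.16) × (1−0.38) = 0.479200
P(Booster path inoperative) [OR] = 1 − (1−0.07) × (1−0.479200) = 0.515656
P(Braking system failure) [OR] = 1 − (1−0.000041) × (1−0.515656) × (1−0.41) × (1−0.22) = 0.777114
Rounded to 4 decimal places: P(Braking system failure) ≈ 0.7771.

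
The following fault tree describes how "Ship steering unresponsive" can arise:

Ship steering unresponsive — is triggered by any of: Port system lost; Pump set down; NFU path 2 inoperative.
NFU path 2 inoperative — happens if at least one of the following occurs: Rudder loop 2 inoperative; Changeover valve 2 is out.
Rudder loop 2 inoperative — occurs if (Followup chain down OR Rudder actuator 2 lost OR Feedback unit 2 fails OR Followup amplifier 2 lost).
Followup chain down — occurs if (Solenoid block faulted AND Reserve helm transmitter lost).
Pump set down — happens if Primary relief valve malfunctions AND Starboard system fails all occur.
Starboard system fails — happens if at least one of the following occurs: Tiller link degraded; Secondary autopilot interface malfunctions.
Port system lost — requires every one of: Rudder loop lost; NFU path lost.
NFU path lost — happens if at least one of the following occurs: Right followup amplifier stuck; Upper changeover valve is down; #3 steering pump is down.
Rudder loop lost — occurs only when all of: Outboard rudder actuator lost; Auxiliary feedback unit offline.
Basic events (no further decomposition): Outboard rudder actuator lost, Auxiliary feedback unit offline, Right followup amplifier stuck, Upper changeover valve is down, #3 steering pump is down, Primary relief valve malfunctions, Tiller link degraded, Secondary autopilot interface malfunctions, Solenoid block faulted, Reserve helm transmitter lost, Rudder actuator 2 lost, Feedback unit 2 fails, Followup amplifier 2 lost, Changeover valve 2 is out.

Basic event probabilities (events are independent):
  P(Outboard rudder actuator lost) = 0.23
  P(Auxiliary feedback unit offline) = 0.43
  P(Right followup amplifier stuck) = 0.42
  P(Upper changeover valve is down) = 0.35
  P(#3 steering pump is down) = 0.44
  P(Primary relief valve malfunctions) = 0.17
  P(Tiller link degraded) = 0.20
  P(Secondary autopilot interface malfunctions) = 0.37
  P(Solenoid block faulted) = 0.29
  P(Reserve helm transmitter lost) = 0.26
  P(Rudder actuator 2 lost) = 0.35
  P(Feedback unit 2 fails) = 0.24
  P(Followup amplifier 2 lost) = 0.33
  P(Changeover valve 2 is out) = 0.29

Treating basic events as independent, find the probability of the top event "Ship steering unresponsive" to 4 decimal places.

P(Rudder loop lost) [AND] = 0.23 × 0.43 = 0.098900
P(NFU path lost) [OR] = 1 − (1−0.42) × (1−0.35) × (1−0.44) = 0.788880
P(Port system lost) [AND] = 0.098900 × 0.788880 = 0.078020
P(Starboard system fails) [OR] = 1 − (1−0.20) × (1−0.37) = 0.496000
P(Pump set down) [AND] = 0.17 × 0.496000 = 0.084320
P(Followup chain down) [AND] = 0.29 × 0.26 = 0.075400
P(Rudder loop 2 inoperative) [OR] = 1 − (1−0.075400) × (1−0.35) × (1−0.24) × (1−0.33) = 0.693976
P(NFU path 2 inoperative) [OR] = 1 − (1−0.693976) × (1−0.29) = 0.782723
P(Ship steering unresponsive) [OR] = 1 − (1−0.078020) × (1−0.084320) × (1−0.782723) = 0.816566
Rounded to 4 decimal places: P(Ship steering unresponsive) ≈ 0.8166.

0.8166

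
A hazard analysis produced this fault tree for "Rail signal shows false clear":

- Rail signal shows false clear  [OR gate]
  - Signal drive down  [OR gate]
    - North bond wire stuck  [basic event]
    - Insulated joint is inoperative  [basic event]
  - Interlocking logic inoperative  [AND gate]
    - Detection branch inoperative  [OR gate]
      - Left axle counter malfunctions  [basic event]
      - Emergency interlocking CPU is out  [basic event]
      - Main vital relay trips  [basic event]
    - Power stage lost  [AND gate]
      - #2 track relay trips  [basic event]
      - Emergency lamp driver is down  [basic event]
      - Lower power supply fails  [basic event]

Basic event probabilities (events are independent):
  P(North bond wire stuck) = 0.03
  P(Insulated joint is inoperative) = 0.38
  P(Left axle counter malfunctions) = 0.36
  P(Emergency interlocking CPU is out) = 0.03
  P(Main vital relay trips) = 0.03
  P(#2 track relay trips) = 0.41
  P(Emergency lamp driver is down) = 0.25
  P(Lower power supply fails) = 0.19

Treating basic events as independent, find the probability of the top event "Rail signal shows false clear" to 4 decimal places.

0.4033

P(Signal drive down) [OR] = 1 − (1−0.03) × (1−0.38) = 0.398600
P(Detection branch inoperative) [OR] = 1 − (1−0.36) × (1−0.03) × (1−0.03) = 0.397824
P(Power stage lost) [AND] = 0.41 × 0.25 × 0.19 = 0.019475
P(Interlocking logic inoperative) [AND] = 0.397824 × 0.019475 = 0.007748
P(Rail signal shows false clear) [OR] = 1 − (1−0.398600) × (1−0.007748) = 0.403260
Rounded to 4 decimal places: P(Rail signal shows false clear) ≈ 0.4033.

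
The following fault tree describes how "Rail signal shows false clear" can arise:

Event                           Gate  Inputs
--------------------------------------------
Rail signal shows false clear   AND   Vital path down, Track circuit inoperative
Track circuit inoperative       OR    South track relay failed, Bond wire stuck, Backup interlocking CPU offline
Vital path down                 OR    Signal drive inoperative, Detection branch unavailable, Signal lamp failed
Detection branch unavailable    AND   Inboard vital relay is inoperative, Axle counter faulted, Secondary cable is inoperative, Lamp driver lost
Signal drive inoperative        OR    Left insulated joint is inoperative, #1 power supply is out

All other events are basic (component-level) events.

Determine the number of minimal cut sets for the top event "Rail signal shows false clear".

Signal drive inoperative [OR]: union of children's cut sets → 2 cut set(s).
Detection branch unavailable [AND]: one cut set from each child combined → 1 × 1 × 1 × 1 = 1 cut set(s).
Vital path down [OR]: union of children's cut sets → 4 cut set(s).
Track circuit inoperative [OR]: union of children's cut sets → 3 cut set(s).
Rail signal shows false clear [AND]: one cut set from each child combined → 4 × 3 = 12 cut set(s).

12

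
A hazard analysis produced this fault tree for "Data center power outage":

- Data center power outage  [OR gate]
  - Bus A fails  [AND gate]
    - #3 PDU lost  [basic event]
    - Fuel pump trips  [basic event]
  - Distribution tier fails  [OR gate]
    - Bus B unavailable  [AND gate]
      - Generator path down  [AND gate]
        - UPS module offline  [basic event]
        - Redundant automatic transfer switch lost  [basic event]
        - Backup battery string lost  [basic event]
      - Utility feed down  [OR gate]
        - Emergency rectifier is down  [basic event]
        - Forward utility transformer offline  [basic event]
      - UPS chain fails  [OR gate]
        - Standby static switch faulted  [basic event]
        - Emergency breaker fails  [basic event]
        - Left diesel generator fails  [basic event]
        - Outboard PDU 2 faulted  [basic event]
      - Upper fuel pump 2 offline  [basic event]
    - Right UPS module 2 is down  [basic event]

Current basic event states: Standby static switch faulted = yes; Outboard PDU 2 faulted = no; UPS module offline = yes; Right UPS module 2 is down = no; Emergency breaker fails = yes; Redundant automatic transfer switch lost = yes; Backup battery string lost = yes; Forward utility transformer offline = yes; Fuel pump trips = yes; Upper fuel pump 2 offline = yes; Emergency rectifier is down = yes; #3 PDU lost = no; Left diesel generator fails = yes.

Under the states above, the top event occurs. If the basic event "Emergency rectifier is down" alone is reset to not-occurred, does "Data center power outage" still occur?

Counterfactual: set "Emergency rectifier is down" to not occurred.
Bus A fails [AND]: #3 PDU lost=not, Fuel pump trips=occurs → not all inputs occur → does not occur.
Generator path down [AND]: UPS module offline=occurs, Redundant automatic transfer switch lost=occurs, Backup battery string lost=occurs → all inputs occur → occurs.
Utility feed down [OR]: Emergency rectifier is down=not, Forward utility transformer offline=occurs → at least one input occurs → occurs.
UPS chain fails [OR]: Standby static switch faulted=occurs, Emergency breaker fails=occurs, Left diesel generator fails=occurs, Outboard PDU 2 faulted=not → at least one input occurs → occurs.
Bus B unavailable [AND]: Generator path down=occurs, Utility feed down=occurs, UPS chain fails=occurs, Upper fuel pump 2 offline=occurs → all inputs occur → occurs.
Distribution tier fails [OR]: Bus B unavailable=occurs, Right UPS module 2 is down=not → at least one input occurs → occurs.
Data center power outage [OR]: Bus A fails=not, Distribution tier fails=occurs → at least one input occurs → occurs.

Yes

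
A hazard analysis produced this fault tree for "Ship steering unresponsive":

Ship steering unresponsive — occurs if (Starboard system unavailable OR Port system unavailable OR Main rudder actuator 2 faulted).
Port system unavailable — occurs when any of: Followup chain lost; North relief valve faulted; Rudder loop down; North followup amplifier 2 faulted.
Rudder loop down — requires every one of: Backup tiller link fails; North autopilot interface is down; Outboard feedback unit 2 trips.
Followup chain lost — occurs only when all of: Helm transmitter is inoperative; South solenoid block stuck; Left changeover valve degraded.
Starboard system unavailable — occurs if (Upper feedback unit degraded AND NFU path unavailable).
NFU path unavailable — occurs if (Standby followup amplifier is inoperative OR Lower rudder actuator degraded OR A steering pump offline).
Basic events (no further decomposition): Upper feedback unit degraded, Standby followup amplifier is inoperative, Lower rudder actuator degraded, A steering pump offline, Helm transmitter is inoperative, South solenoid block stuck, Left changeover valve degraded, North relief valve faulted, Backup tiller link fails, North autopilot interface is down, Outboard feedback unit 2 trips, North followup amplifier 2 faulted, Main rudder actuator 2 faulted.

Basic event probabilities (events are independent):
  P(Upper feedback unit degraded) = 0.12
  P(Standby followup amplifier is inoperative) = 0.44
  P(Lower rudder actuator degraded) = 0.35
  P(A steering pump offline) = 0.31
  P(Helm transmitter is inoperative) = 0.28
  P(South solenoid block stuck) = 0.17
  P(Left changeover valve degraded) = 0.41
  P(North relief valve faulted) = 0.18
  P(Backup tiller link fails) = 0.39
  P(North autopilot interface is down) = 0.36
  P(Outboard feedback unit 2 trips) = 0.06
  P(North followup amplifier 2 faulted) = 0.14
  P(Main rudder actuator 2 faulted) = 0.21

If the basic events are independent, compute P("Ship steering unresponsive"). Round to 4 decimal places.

0.5070

P(NFU path unavailable) [OR] = 1 − (1−0.44) × (1−0.35) × (1−0.31) = 0.748840
P(Starboard system unavailable) [AND] = 0.12 × 0.748840 = 0.089861
P(Followup chain lost) [AND] = 0.28 × 0.17 × 0.41 = 0.019516
P(Rudder loop down) [AND] = 0.39 × 0.36 × 0.06 = 0.008424
P(Port system unavailable) [OR] = 1 − (1−0.019516) × (1−0.18) × (1−0.008424) × (1−0.14) = 0.314387
P(Ship steering unresponsive) [OR] = 1 − (1−0.089861) × (1−0.314387) × (1−0.21) = 0.507038
Rounded to 4 decimal places: P(Ship steering unresponsive) ≈ 0.5070.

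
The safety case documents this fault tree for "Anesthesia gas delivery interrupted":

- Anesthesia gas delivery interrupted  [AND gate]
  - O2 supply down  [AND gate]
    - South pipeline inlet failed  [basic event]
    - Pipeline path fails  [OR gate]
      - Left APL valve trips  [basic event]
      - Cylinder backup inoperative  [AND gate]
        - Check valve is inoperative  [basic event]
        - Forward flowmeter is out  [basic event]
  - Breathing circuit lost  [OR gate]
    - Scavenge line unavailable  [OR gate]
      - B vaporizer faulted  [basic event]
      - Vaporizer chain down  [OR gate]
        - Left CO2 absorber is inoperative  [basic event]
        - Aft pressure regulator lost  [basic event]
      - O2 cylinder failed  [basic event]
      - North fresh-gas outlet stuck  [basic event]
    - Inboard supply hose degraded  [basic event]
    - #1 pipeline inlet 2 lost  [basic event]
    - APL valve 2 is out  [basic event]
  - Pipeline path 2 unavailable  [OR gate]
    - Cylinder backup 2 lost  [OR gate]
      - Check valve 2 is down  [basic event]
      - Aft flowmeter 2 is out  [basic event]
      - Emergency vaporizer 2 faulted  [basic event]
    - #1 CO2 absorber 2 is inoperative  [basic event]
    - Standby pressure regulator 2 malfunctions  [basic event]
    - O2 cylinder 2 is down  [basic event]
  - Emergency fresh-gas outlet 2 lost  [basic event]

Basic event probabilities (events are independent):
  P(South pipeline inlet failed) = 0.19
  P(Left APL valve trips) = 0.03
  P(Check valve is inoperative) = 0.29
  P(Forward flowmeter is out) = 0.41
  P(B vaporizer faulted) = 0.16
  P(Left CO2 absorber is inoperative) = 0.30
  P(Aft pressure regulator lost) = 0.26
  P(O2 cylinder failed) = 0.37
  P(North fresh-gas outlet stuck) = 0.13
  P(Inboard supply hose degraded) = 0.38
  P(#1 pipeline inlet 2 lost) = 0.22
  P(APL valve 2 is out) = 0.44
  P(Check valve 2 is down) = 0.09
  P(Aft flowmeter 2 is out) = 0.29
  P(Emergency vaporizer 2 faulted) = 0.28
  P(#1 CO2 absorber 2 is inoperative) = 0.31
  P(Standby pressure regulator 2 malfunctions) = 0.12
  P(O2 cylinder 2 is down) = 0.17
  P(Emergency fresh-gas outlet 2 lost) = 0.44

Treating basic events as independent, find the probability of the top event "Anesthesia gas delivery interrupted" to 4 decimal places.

P(Cylinder backup inoperative) [AND] = 0.29 × 0.41 = 0.118900
P(Pipeline path fails) [OR] = 1 − (1−0.03) × (1−0.118900) = 0.145333
P(O2 supply down) [AND] = 0.19 × 0.145333 = 0.027613
P(Vaporizer chain down) [OR] = 1 − (1−0.30) × (1−0.26) = 0.482000
P(Scavenge line unavailable) [OR] = 1 − (1−0.16) × (1−0.482000) × (1−0.37) × (1−0.13) = 0.761511
P(Breathing circuit lost) [OR] = 1 − (1−0.761511) × (1−0.38) × (1−0.22) × (1−0.44) = 0.935413
P(Cylinder backup 2 lost) [OR] = 1 − (1−0.09) × (1−0.29) × (1−0.28) = 0.534808
P(Pipeline path 2 unavailable) [OR] = 1 − (1−0.534808) × (1−0.31) × (1−0.12) × (1−0.17) = 0.765554
P(Anesthesia gas delivery interrupted) [AND] = 0.027613 × 0.935413 × 0.765554 × 0.44 = 0.008701
Rounded to 4 decimal places: P(Anesthesia gas delivery interrupted) ≈ 0.0087.

0.0087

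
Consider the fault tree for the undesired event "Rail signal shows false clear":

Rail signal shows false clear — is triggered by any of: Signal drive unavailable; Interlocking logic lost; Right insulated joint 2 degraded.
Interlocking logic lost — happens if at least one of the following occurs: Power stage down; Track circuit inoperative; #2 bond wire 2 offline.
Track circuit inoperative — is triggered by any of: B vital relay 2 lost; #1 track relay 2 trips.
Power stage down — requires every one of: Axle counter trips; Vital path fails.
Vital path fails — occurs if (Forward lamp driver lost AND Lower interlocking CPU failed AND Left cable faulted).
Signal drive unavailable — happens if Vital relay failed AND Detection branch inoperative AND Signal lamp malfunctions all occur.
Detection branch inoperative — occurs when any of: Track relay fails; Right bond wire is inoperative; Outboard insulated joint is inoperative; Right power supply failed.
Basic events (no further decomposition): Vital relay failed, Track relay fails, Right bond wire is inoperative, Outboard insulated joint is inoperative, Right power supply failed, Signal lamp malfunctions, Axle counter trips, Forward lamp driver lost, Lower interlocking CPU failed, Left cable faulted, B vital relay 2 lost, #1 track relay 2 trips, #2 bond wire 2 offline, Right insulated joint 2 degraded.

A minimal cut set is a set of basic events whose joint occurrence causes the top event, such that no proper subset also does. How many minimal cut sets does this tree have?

9

Detection branch inoperative [OR]: union of children's cut sets → 4 cut set(s).
Signal drive unavailable [AND]: one cut set from each child combined → 1 × 4 × 1 = 4 cut set(s).
Vital path fails [AND]: one cut set from each child combined → 1 × 1 × 1 = 1 cut set(s).
Power stage down [AND]: one cut set from each child combined → 1 × 1 = 1 cut set(s).
Track circuit inoperative [OR]: union of children's cut sets → 2 cut set(s).
Interlocking logic lost [OR]: union of children's cut sets → 4 cut set(s).
Rail signal shows false clear [OR]: union of children's cut sets → 9 cut set(s).
Minimal cut sets: {Signal lamp malfunctions, Track relay fails, Vital relay failed}; {Right bond wire is inoperative, Signal lamp malfunctions, Vital relay failed}; {Outboard insulated joint is inoperative, Signal lamp malfunctions, Vital relay failed}; {Right power supply failed, Signal lamp malfunctions, Vital relay failed}; {Axle counter trips, Forward lamp driver lost, Left cable faulted, Lower interlocking CPU failed}; {B vital relay 2 lost}; {#1 track relay 2 trips}; {#2 bond wire 2 offline}; {Right insulated joint 2 degraded}.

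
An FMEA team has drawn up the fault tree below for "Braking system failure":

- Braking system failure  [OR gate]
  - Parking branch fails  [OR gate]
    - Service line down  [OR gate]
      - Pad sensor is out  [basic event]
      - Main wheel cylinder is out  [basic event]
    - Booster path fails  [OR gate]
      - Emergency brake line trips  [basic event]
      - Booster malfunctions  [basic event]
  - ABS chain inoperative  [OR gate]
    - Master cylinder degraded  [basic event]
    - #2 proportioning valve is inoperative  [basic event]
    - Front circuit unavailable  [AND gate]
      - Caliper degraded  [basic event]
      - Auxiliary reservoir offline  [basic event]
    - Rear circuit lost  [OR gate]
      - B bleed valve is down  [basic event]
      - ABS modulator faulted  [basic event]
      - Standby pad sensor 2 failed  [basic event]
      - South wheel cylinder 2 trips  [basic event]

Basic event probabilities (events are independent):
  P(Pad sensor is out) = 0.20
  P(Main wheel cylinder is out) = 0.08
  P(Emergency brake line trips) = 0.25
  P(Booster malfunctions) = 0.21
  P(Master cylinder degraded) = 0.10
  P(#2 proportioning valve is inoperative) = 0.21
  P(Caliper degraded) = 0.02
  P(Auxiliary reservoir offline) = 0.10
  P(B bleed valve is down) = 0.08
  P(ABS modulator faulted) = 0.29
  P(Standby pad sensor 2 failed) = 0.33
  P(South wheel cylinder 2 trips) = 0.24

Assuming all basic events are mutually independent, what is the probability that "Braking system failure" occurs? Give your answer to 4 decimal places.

P(Service line down) [OR] = 1 − (1−0.20) × (1−0.08) = 0.264000
P(Booster path fails) [OR] = 1 − (1−0.25) × (1−0.21) = 0.407500
P(Parking branch fails) [OR] = 1 − (1−0.264000) × (1−0.407500) = 0.563920
P(Front circuit unavailable) [AND] = 0.02 × 0.10 = 0.002000
P(Rear circuit lost) [OR] = 1 − (1−0.08) × (1−0.29) × (1−0.33) × (1−0.24) = 0.667391
P(ABS chain inoperative) [OR] = 1 − (1−0.10) × (1−0.21) × (1−0.002000) × (1−0.667391) = 0.763988
P(Braking system failure) [OR] = 1 − (1−0.563920) × (1−0.763988) = 0.897080
Rounded to 4 decimal places: P(Braking system failure) ≈ 0.8971.

0.8971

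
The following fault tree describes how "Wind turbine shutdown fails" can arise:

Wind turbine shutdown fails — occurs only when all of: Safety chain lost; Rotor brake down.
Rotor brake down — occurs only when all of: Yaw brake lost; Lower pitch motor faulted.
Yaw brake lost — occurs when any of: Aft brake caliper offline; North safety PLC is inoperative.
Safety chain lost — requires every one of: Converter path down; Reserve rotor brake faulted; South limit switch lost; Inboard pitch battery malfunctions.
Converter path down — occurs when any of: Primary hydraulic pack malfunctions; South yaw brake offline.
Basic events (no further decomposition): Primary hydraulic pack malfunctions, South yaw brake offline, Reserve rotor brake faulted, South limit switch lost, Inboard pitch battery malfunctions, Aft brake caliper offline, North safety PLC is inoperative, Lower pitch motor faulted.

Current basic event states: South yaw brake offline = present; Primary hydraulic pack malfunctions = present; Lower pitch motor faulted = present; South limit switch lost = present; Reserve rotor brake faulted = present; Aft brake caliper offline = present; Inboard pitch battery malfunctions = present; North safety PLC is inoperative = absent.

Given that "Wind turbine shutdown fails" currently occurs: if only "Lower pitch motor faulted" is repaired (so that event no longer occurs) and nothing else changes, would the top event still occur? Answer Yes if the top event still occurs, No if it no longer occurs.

Counterfactual: set "Lower pitch motor faulted" to not occurred.
Converter path down [OR]: Primary hydraulic pack malfunctions=occurs, South yaw brake offline=occurs → at least one input occurs → occurs.
Safety chain lost [AND]: Converter path down=occurs, Reserve rotor brake faulted=occurs, South limit switch lost=occurs, Inboard pitch battery malfunctions=occurs → all inputs occur → occurs.
Yaw brake lost [OR]: Aft brake caliper offline=occurs, North safety PLC is inoperative=not → at least one input occurs → occurs.
Rotor brake down [AND]: Yaw brake lost=occurs, Lower pitch motor faulted=not → not all inputs occur → does not occur.
Wind turbine shutdown fails [AND]: Safety chain lost=occurs, Rotor brake down=not → not all inputs occur → does not occur.

No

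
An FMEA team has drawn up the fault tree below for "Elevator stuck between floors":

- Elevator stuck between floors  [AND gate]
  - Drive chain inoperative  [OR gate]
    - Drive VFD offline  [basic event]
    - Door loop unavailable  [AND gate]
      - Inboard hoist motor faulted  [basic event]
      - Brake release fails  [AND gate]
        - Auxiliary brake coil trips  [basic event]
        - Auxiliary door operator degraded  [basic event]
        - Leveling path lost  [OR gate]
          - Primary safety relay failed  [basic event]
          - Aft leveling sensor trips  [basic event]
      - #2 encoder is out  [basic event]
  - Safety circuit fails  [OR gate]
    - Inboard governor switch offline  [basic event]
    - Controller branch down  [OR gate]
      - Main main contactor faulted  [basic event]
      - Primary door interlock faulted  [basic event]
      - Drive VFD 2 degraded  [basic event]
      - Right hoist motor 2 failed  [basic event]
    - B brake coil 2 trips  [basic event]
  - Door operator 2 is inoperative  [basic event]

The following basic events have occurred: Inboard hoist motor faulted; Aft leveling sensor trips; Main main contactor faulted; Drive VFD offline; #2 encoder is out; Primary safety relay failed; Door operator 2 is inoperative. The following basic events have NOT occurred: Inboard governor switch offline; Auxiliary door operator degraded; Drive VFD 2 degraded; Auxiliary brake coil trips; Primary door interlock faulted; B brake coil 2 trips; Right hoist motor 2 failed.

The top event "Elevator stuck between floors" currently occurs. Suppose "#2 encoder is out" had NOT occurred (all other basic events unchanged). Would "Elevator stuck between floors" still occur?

Counterfactual: set "#2 encoder is out" to not occurred.
Leveling path lost [OR]: Primary safety relay failed=occurs, Aft leveling sensor trips=occurs → at least one input occurs → occurs.
Brake release fails [AND]: Auxiliary brake coil trips=not, Auxiliary door operator degraded=not, Leveling path lost=occurs → not all inputs occur → does not occur.
Door loop unavailable [AND]: Inboard hoist motor faulted=occurs, Brake release fails=not, #2 encoder is out=not → not all inputs occur → does not occur.
Drive chain inoperative [OR]: Drive VFD offline=occurs, Door loop unavailable=not → at least one input occurs → occurs.
Controller branch down [OR]: Main main contactor faulted=occurs, Primary door interlock faulted=not, Drive VFD 2 degraded=not, Right hoist motor 2 failed=not → at least one input occurs → occurs.
Safety circuit fails [OR]: Inboard governor switch offline=not, Controller branch down=occurs, B brake coil 2 trips=not → at least one input occurs → occurs.
Elevator stuck between floors [AND]: Drive chain inoperative=occurs, Safety circuit fails=occurs, Door operator 2 is inoperative=occurs → all inputs occur → occurs.

Yes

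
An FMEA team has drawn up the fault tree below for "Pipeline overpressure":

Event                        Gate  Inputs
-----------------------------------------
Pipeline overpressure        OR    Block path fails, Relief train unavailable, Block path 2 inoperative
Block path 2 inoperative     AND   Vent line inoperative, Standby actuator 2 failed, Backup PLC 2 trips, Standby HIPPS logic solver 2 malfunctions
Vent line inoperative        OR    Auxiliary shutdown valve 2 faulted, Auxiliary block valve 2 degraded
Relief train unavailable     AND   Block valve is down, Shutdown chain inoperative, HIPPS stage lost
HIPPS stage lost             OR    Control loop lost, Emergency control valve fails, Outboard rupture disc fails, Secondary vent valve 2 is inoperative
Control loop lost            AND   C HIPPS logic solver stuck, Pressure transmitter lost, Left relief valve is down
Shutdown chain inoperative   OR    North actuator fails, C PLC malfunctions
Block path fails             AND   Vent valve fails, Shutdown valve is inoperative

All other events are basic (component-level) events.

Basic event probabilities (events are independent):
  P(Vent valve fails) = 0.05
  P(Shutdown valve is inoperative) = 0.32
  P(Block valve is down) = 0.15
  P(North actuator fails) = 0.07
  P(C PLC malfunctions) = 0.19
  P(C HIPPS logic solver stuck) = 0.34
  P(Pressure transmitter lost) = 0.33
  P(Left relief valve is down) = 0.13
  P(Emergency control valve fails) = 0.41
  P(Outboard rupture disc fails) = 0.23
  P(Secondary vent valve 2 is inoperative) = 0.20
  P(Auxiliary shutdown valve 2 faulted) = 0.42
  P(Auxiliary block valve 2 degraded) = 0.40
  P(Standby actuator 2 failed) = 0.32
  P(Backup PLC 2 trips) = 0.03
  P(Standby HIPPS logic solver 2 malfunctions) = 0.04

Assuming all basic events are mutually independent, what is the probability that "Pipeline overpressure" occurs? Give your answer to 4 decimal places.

0.0396

P(Block path fails) [AND] = 0.05 × 0.32 = 0.016000
P(Shutdown chain inoperative) [OR] = 1 − (1−0.07) × (1−0.19) = 0.246700
P(Control loop lost) [AND] = 0.34 × 0.33 × 0.13 = 0.014586
P(HIPPS stage lost) [OR] = 1 − (1−0.014586) × (1−0.41) × (1−0.23) × (1−0.20) = 0.641861
P(Relief train unavailable) [AND] = 0.15 × 0.246700 × 0.641861 = 0.023752
P(Vent line inoperative) [OR] = 1 − (1−0.42) × (1−0.40) = 0.652000
P(Block path 2 inoperative) [AND] = 0.652000 × 0.32 × 0.03 × 0.04 = 0.000250
P(Pipeline overpressure) [OR] = 1 − (1−0.016000) × (1−0.023752) × (1−0.000250) = 0.039612
Rounded to 4 decimal places: P(Pipeline overpressure) ≈ 0.0396.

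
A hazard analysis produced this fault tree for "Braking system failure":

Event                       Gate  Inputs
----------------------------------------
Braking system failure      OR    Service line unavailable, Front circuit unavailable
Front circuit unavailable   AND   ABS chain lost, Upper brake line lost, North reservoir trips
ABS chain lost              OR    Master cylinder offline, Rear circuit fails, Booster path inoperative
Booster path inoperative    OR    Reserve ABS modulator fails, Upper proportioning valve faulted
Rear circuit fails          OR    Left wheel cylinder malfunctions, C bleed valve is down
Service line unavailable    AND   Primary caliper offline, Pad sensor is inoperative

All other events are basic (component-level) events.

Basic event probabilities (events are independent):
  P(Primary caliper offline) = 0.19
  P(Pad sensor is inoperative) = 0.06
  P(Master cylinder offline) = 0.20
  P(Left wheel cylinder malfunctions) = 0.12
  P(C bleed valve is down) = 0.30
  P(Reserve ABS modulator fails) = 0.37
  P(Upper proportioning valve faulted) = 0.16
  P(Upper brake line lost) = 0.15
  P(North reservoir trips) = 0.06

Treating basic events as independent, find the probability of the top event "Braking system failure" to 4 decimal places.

P(Service line unavailable) [AND] = 0.19 × 0.06 = 0.011400
P(Rear circuit fails) [OR] = 1 − (1−0.12) × (1−0.30) = 0.384000
P(Booster path inoperative) [OR] = 1 − (1−0.37) × (1−0.16) = 0.470800
P(ABS chain lost) [OR] = 1 − (1−0.20) × (1−0.384000) × (1−0.470800) = 0.739210
P(Front circuit unavailable) [AND] = 0.739210 × 0.15 × 0.06 = 0.006653
P(Braking system failure) [OR] = 1 − (1−0.011400) × (1−0.006653) = 0.017977
Rounded to 4 decimal places: P(Braking system failure) ≈ 0.0180.

0.0180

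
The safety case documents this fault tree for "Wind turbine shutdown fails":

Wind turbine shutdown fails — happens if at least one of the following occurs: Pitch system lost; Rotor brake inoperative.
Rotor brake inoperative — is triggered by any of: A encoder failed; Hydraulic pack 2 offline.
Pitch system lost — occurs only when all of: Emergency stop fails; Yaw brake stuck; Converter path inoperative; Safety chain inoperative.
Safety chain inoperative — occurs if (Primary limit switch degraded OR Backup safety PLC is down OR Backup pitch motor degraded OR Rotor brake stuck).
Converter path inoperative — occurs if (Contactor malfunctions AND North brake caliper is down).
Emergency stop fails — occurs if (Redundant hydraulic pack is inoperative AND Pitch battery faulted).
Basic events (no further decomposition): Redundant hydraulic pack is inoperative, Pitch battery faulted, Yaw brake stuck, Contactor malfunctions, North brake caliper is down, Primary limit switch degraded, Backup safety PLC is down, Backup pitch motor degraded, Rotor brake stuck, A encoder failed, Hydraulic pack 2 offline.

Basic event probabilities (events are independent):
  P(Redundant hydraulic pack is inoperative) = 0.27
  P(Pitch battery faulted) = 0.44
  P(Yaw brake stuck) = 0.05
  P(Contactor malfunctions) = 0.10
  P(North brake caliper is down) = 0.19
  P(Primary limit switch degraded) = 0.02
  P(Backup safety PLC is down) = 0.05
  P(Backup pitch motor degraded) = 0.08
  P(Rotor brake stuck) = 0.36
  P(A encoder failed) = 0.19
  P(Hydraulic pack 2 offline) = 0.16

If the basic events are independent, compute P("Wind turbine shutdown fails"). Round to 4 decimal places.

0.3196

P(Emergency stop fails) [AND] = 0.27 × 0.44 = 0.118800
P(Converter path inoperative) [AND] = 0.10 × 0.19 = 0.019000
P(Safety chain inoperative) [OR] = 1 − (1−0.02) × (1−0.05) × (1−0.08) × (1−0.36) = 0.451827
P(Pitch system lost) [AND] = 0.118800 × 0.05 × 0.019000 × 0.451827 = 0.000051
P(Rotor brake inoperative) [OR] = 1 − (1−0.19) × (1−0.16) = 0.319600
P(Wind turbine shutdown fails) [OR] = 1 − (1−0.000051) × (1−0.319600) = 0.319635
Rounded to 4 decimal places: P(Wind turbine shutdown fails) ≈ 0.3196.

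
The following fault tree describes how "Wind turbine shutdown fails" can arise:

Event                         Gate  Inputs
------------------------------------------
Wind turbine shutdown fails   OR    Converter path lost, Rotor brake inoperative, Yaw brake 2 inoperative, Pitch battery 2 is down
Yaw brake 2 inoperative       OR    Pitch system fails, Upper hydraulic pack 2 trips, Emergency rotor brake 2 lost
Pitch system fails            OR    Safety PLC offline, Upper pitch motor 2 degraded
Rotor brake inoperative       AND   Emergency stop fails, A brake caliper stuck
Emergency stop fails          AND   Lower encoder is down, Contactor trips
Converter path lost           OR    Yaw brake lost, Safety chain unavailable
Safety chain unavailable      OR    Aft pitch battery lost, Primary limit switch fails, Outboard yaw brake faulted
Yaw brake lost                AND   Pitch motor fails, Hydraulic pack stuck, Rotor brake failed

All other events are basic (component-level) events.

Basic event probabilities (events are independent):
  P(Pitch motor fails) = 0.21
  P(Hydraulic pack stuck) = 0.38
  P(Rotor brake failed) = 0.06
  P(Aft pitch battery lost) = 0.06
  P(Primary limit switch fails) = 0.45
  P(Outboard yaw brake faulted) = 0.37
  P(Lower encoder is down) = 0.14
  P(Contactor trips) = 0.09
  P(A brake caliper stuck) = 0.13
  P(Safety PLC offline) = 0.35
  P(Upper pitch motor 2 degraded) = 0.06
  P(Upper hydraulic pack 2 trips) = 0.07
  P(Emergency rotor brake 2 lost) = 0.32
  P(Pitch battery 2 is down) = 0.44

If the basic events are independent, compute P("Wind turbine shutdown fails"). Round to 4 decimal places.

0.9300

P(Yaw brake lost) [AND] = 0.21 × 0.38 × 0.06 = 0.004788
P(Safety chain unavailable) [OR] = 1 − (1−0.06) × (1−0.45) × (1−0.37) = 0.674290
P(Converter path lost) [OR] = 1 − (1−0.004788) × (1−0.674290) = 0.675849
P(Emergency stop fails) [AND] = 0.14 × 0.09 = 0.012600
P(Rotor brake inoperative) [AND] = 0.012600 × 0.13 = 0.001638
P(Pitch system fails) [OR] = 1 − (1−0.35) × (1−0.06) = 0.389000
P(Yaw brake 2 inoperative) [OR] = 1 − (1−0.389000) × (1−0.07) × (1−0.32) = 0.613604
P(Wind turbine shutdown fails) [OR] = 1 − (1−0.675849) × (1−0.001638) × (1−0.613604) × (1−0.44) = 0.929975
Rounded to 4 decimal places: P(Wind turbine shutdown fails) ≈ 0.9300.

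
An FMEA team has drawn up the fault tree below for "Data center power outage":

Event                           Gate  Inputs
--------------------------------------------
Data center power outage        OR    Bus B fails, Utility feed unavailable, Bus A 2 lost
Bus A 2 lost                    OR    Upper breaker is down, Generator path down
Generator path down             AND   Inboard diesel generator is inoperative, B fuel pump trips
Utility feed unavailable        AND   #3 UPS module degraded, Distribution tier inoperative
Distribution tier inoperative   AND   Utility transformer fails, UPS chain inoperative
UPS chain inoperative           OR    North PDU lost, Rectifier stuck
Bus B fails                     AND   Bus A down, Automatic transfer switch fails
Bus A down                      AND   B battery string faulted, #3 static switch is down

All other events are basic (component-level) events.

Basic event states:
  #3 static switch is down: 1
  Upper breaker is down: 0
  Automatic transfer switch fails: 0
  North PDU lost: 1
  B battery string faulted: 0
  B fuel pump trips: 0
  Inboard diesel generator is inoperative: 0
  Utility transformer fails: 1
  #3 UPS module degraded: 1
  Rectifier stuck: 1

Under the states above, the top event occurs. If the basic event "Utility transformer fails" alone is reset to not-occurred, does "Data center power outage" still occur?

No

Counterfactual: set "Utility transformer fails" to not occurred.
Bus A down [AND]: B battery string faulted=not, #3 static switch is down=occurs → not all inputs occur → does not occur.
Bus B fails [AND]: Bus A down=not, Automatic transfer switch fails=not → not all inputs occur → does not occur.
UPS chain inoperative [OR]: North PDU lost=occurs, Rectifier stuck=occurs → at least one input occurs → occurs.
Distribution tier inoperative [AND]: Utility transformer fails=not, UPS chain inoperative=occurs → not all inputs occur → does not occur.
Utility feed unavailable [AND]: #3 UPS module degraded=occurs, Distribution tier inoperative=not → not all inputs occur → does not occur.
Generator path down [AND]: Inboard diesel generator is inoperative=not, B fuel pump trips=not → not all inputs occur → does not occur.
Bus A 2 lost [OR]: Upper breaker is down=not, Generator path down=not → no input occurs → does not occur.
Data center power outage [OR]: Bus B fails=not, Utility feed unavailable=not, Bus A 2 lost=not → no input occurs → does not occur.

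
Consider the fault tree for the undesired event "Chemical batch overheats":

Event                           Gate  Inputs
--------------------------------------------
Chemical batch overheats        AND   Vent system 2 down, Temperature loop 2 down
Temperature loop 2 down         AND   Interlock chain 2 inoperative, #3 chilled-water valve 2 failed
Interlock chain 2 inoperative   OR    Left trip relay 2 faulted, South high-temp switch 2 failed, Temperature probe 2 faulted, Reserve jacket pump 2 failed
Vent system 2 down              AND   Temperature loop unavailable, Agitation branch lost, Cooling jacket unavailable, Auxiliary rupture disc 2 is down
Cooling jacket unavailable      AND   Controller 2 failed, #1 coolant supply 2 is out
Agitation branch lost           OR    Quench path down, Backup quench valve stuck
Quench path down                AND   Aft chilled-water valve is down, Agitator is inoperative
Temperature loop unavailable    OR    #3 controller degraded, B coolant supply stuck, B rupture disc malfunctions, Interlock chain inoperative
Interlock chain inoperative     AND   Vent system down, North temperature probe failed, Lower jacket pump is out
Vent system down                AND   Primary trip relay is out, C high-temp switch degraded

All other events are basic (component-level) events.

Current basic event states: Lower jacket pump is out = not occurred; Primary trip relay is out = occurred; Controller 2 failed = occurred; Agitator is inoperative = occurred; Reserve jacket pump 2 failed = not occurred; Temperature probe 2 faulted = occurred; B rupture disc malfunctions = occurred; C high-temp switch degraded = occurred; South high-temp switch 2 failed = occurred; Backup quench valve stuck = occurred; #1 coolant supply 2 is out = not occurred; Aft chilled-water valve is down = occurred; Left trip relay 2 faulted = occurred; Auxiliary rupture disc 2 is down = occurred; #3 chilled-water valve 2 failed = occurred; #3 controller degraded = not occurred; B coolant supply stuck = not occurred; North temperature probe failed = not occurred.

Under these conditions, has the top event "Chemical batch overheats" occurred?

Vent system down [AND]: Primary trip relay is out=occurs, C high-temp switch degraded=occurs → all inputs occur → occurs.
Interlock chain inoperative [AND]: Vent system down=occurs, North temperature probe failed=not, Lower jacket pump is out=not → not all inputs occur → does not occur.
Temperature loop unavailable [OR]: #3 controller degraded=not, B coolant supply stuck=not, B rupture disc malfunctions=occurs, Interlock chain inoperative=not → at least one input occurs → occurs.
Quench path down [AND]: Aft chilled-water valve is down=occurs, Agitator is inoperative=occurs → all inputs occur → occurs.
Agitation branch lost [OR]: Quench path down=occurs, Backup quench valve stuck=occurs → at least one input occurs → occurs.
Cooling jacket unavailable [AND]: Controller 2 failed=occurs, #1 coolant supply 2 is out=not → not all inputs occur → does not occur.
Vent system 2 down [AND]: Temperature loop unavailable=occurs, Agitation branch lost=occurs, Cooling jacket unavailable=not, Auxiliary rupture disc 2 is down=occurs → not all inputs occur → does not occur.
Interlock chain 2 inoperative [OR]: Left trip relay 2 faulted=occurs, South high-temp switch 2 failed=occurs, Temperature probe 2 faulted=occurs, Reserve jacket pump 2 failed=not → at least one input occurs → occurs.
Temperature loop 2 down [AND]: Interlock chain 2 inoperative=occurs, #3 chilled-water valve 2 failed=occurs → all inputs occur → occurs.
Chemical batch overheats [AND]: Vent system 2 down=not, Temperature loop 2 down=occurs → not all inputs occur → does not occur.

No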